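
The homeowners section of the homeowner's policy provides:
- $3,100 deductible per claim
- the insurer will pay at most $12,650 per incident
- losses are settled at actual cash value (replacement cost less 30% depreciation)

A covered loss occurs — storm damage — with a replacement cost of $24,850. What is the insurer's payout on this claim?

$12,650

Actual cash value after 30% depreciation: $24,850 × 70% = $17,395.
Subtract the deductible: $17,395 − $3,100 = $14,295.
Since $14,295 > $12,650, the payout is capped at $12,650.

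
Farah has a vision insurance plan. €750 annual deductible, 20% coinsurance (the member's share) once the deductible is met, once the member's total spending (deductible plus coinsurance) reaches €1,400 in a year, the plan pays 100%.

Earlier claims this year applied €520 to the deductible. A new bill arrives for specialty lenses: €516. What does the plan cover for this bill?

Deductible still to meet: €750 − €520 = €230.
That leaves €516 − €230 = €286 for coinsurance.
Coinsurance: €286 × 20% = €57.20.
So the member owes €230 + €57.20 = €287.20 before any cap.
Year-to-date out-of-pocket becomes €520 + €287.20 = €807.20, still under the €1,400 maximum, so no cap applies.
The insurer covers the remainder: €516 − €287.20 = €228.80.

€228.80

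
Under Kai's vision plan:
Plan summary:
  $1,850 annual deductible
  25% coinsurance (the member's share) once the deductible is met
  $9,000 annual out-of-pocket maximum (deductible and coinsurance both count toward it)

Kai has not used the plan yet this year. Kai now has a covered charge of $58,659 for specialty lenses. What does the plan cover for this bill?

Nothing has been paid toward the $1,850 deductible, so the first $1,850 of this charge is applied there.
The remaining $56,809 (= $58,659 − $1,850) moves to coinsurance.
25% of $56,809 = $14,202.25 falls to the member.
So the member owes $1,850 + $14,202.25 = $16,052.25 before any cap.
That would bring total out-of-pocket to $16,052.25, past the $9,000 cap. The member is capped at $9,000 − $0 = $9,000 on this claim.
The plan picks up $58,659 − $9,000 = $49,659.

$49,659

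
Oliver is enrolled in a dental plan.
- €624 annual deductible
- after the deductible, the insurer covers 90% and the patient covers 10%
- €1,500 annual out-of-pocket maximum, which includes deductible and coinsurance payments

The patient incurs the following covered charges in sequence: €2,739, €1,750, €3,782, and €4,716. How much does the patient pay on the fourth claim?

Claim 1 (€2,739): €624 finishes the deductible; €2,115 goes to coinsurance; 10% of €2,115 = €211.50. Patient owes €835.50 (running OOP €835.50).
Claim 2 (€1,750): deductible met; 10% of €1,750 = €175. Patient pays €175; OOP now €1,010.50.
Claim 3 (€3,782): deductible already satisfied, so patient's share is 10% × €3,782 = €378.20. Cost to patient: €378.20. OOP to date €1,388.70.
Claim 4 (€4,716): deductible already satisfied, so patient's share is 10% × €4,716 = €471.60. That would push OOP to €1,860.30, over the €1,500 cap, so patient pays €1,500 − €1,388.70 = €111.30.

€111.30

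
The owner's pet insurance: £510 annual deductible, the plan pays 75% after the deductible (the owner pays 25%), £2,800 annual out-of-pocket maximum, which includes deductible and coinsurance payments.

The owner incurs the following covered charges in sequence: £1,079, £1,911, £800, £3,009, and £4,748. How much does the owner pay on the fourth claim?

£752.25

Claim 1 — £1,079: deductible takes £510, £569 remains; 25% of £569 = £142.25. Owner owes £652.25 (running OOP £652.25).
Claim 2 — £1,911: deductible already satisfied, so owner's share is 25% × £1,911 = £477.75. Owner pays £477.75; OOP now £1,130.
Claim 3 — £800: deductible already satisfied, so owner's share is 25% × £800 = £200. Owner pays £200; OOP now £1,330.
Claim 4 — £3,009: deductible already satisfied, so owner's share is 25% × £3,009 = £752.25. Owner owes £752.25 (running OOP £2,082.25).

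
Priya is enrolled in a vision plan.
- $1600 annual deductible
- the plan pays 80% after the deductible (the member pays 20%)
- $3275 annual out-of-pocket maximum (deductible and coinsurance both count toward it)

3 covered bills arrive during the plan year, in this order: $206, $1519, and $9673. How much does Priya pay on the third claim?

$1650

Claim 1 ($206): all of it applies to the deductible. Cost to member: $206. OOP to date $206.
Claim 2 ($1519): $1394 finishes the deductible; $125 goes to coinsurance; 20% of $125 = $25. Member owes $1419 (running OOP $1625).
Claim 3 ($9673): 20% coinsurance on $9673 = $1934.60. Adding that to $1625 gives $3559.60, past the $3275 cap; member pays only $3275 − $1625 = $1650.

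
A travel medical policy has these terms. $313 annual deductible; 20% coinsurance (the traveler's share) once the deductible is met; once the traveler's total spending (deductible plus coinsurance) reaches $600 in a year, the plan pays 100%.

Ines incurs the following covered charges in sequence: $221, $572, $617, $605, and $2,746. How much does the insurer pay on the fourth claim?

Claim 1 ($221): entire amount goes to the deductible. Traveler owes $221 (running OOP $221). Plan pays $221 − $221 = $0.
Claim 2 ($572): $92 to deductible, leaving $480; traveler's 20% is $96. Traveler owes $188 (running OOP $409). Plan pays $572 − $188 = $384.
Claim 3 ($617): 20% coinsurance on $617 = $123.40. Cost to traveler: $123.40. OOP to date $532.40. Insurer: $617 − $123.40 = $493.60.
Claim 4 ($605): deductible already satisfied, so traveler's share is 20% × $605 = $121. That would push OOP to $653.40, over the $600 cap, so traveler pays $600 − $532.40 = $67.60. Insurer: $605 − $67.60 = $537.40.

$537.40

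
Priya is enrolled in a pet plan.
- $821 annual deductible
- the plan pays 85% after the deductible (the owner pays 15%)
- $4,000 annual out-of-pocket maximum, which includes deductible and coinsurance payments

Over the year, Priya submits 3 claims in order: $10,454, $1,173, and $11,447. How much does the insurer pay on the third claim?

$9,888.90

Claim 1 — $10,454: deductible takes $821, $9,633 remains; owner's 15% is $1,444.95. Owner owes $2,265.95 (running OOP $2,265.95). Plan pays $10,454 − $2,265.95 = $8,188.05.
Claim 2 — $1,173: deductible met; 15% of $1,173 = $175.95. Cost to owner: $175.95. OOP to date $2,441.90. Insurer: $1,173 − $175.95 = $997.05.
Claim 3 — $11,447: 15% coinsurance on $11,447 = $1,717.05. Adding that to $2,441.90 gives $4,158.95, past the $4,000 cap; owner pays only $4,000 − $2,441.90 = $1,558.10. Plan pays $11,447 − $1,558.10 = $9,888.90.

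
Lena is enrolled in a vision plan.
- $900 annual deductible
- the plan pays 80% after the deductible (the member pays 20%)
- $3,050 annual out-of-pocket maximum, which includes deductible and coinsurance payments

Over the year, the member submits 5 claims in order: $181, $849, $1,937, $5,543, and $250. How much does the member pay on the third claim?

$387.40

#1 ($181): entire amount goes to the deductible. Member pays $181; OOP now $181.
#2 ($849): $719 finishes the deductible; $130 goes to coinsurance; coinsurance $130 × 20% = $26. Member pays $745; OOP now $926.
#3 ($1,937): deductible already satisfied, so member's share is 20% × $1,937 = $387.40. Member pays $387.40; OOP now $1,313.40.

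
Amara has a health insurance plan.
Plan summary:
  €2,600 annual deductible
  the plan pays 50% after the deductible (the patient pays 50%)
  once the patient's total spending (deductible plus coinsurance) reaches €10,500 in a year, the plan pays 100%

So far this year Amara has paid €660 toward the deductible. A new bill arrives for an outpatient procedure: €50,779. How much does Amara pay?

€9,840

€660 of the €2,600 deductible is already met, leaving €1,940.
That leaves €50,779 − €1,940 = €48,839 for coinsurance.
Coinsurance: €48,839 × 50% = €24,419.50.
So the patient owes €1,940 + €24,419.50 = €26,359.50 before any cap.
Year-to-date out-of-pocket would reach €660 + €26,359.50 = €27,019.50, above the €10,500 maximum, so the patient pays only €10,500 − €660 = €9,840.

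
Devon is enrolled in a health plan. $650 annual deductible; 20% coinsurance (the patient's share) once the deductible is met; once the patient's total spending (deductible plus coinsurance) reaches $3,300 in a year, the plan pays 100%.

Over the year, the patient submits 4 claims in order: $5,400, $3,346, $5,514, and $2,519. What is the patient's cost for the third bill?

$1,030.80

#1 ($5,400): $650 finishes the deductible; $4,750 goes to coinsurance; patient's 20% is $950. Patient owes $1,600 (running OOP $1,600).
#2 ($3,346): 20% coinsurance on $3,346 = $669.20. Cost to patient: $669.20. OOP to date $2,269.20.
#3 ($5,514): deductible met; 20% of $5,514 = $1,102.80. Adding that to $2,269.20 gives $3,372, past the $3,300 cap; patient pays only $3,300 − $2,269.20 = $1,030.80.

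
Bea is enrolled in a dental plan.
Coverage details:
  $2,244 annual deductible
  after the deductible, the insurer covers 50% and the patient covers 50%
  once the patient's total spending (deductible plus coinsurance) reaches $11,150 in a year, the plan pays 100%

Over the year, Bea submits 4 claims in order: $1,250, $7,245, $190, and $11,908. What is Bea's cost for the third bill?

Claim 1 ($1,250): entire amount goes to the deductible. Patient pays $1,250; OOP now $1,250.
Claim 2 ($7,245): $994 to deductible, leaving $6,251; patient's 50% is $3,125.50. Cost to patient: $4,119.50. OOP to date $5,369.50.
Claim 3 ($190): deductible met; 50% of $190 = $95. Cost to patient: $95. OOP to date $5,464.50.

$95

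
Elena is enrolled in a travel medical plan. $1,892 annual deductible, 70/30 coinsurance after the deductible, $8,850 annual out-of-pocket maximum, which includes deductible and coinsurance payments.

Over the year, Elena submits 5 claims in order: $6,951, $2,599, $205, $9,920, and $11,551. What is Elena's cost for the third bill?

#1 ($6,951): $1,892 to deductible, leaving $5,059; coinsurance $5,059 × 30% = $1,517.70. Cost to traveler: $3,409.70. OOP to date $3,409.70.
#2 ($2,599): 30% coinsurance on $2,599 = $779.70. Cost to traveler: $779.70. OOP to date $4,189.40.
#3 ($205): 30% coinsurance on $205 = $61.50. Traveler pays $61.50; OOP now $4,250.90.

$61.50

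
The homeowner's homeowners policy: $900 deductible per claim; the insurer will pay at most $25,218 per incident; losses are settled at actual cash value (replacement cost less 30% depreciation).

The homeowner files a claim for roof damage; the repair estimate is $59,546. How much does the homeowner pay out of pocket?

$34,328

At 30% depreciation, ACV = $59,546 − $17,863.80 = $41,682.20.
Less the $900 deductible: $41,682.20 − $900 = $40,782.20.
$40,782.20 exceeds the $25,218 limit, so the insurer pays the limit: $25,218.
Homeowner's share is the uncovered remainder: $59,546 − $25,218 = $34,328.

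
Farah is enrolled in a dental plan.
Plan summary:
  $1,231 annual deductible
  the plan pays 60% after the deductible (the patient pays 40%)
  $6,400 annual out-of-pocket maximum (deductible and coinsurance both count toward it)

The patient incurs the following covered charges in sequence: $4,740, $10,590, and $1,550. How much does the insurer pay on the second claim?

$6,824.60

Claim 1 ($4,740): deductible takes $1,231, $3,509 remains; 40% of $3,509 = $1,403.60. Patient pays $2,634.60; OOP now $2,634.60. Plan pays $4,740 − $2,634.60 = $2,105.40.
Claim 2 ($10,590): deductible met; 40% of $10,590 = $4,236. That would push OOP to $6,870.60, over the $6,400 cap, so patient pays $6,400 − $2,634.60 = $3,765.40. Insurer: $10,590 − $3,765.40 = $6,824.60.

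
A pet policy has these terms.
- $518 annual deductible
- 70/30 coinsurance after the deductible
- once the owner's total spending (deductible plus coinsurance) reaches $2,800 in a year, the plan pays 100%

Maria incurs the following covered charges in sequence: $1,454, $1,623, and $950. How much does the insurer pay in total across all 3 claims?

Bill 1, $1,454: deductible takes $518, $936 remains; coinsurance $936 × 30% = $280.80. Cost to owner: $798.80. OOP to date $798.80. Plan pays $1,454 − $798.80 = $655.20.
Bill 2, $1,623: 30% coinsurance on $1,623 = $486.90. Cost to owner: $486.90. OOP to date $1,285.70. Plan pays $1,623 − $486.90 = $1,136.10.
Bill 3, $950: deductible met; 30% of $950 = $285. Owner pays $285; OOP now $1,570.70. Plan pays $950 − $285 = $665.
Insurer total: $655.20 + $1,136.10 + $665 = $2,456.30.

$2,456.30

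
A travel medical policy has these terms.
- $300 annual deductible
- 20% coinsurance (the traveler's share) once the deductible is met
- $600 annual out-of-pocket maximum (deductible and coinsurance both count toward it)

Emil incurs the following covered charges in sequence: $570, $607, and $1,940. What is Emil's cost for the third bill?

$124.60

Claim 1 ($570): $300 to deductible, leaving $270; 20% of $270 = $54. Cost to traveler: $354. OOP to date $354.
Claim 2 ($607): 20% coinsurance on $607 = $121.40. Traveler owes $121.40 (running OOP $475.40).
Claim 3 ($1,940): deductible met; 20% of $1,940 = $388. Adding that to $475.40 gives $863.40, past the $600 cap; traveler pays only $600 − $475.40 = $124.60.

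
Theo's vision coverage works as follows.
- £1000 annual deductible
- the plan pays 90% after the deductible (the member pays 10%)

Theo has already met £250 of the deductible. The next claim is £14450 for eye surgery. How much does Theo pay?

£2120

Remaining deductible: £1000 − £250 = £750.
The remaining £13700 (= £14450 − £750) moves to coinsurance.
Member's 10% share of £13700 is £1370.
Member responsibility: £750 + £1370 = £2120.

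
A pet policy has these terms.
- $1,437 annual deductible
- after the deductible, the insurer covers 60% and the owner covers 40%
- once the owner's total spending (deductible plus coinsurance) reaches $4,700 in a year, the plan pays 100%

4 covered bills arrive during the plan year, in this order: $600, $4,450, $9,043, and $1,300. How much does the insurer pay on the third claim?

#1 ($600): fully absorbed by the deductible. Owner owes $600 (running OOP $600). Insurer: $600 − $600 = $0.
#2 ($4,450): $837 to deductible, leaving $3,613; owner's 40% is $1,445.20. Owner pays $2,282.20; OOP now $2,882.20. Plan pays $4,450 − $2,282.20 = $2,167.80.
#3 ($9,043): deductible already satisfied, so owner's share is 40% × $9,043 = $3,617.20. That would push OOP to $6,499.40, over the $4,700 cap, so owner pays $4,700 − $2,882.20 = $1,817.80. Plan pays $9,043 − $1,817.80 = $7,225.20.

$7,225.20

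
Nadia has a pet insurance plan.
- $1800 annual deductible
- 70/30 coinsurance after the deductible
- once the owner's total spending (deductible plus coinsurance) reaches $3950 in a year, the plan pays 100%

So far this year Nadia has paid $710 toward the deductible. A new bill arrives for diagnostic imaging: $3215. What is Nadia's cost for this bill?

Remaining deductible: $1800 − $710 = $1090.
After the $1090 deductible portion, $3215 − $1090 = $2125 is subject to coinsurance.
30% of $2125 = $637.50 falls to the owner.
So the owner owes $1090 + $637.50 = $1727.50 before any cap.
Year-to-date out-of-pocket becomes $710 + $1727.50 = $2437.50, still under the $3950 maximum, so no cap applies.

$1727.50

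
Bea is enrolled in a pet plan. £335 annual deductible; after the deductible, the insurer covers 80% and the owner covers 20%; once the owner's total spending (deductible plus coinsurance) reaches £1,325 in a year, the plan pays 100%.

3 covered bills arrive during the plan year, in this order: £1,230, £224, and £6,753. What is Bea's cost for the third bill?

Claim 1 (£1,230): £335 finishes the deductible; £895 goes to coinsurance; 20% of £895 = £179. Owner owes £514 (running OOP £514).
Claim 2 (£224): deductible already satisfied, so owner's share is 20% × £224 = £44.80. Cost to owner: £44.80. OOP to date £558.80.
Claim 3 (£6,753): deductible already satisfied, so owner's share is 20% × £6,753 = £1,350.60. That would push OOP to £1,909.40, over the £1,325 cap, so owner pays £1,325 − £558.80 = £766.20.

£766.20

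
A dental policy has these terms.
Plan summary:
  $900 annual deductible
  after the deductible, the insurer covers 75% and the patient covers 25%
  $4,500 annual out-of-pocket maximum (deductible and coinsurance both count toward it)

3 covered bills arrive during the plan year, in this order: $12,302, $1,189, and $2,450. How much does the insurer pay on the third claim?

$1,997.75

Claim 1 ($12,302): $900 finishes the deductible; $11,402 goes to coinsurance; 25% of $11,402 = $2,850.50. Cost to patient: $3,750.50. OOP to date $3,750.50. Plan pays $12,302 − $3,750.50 = $8,551.50.
Claim 2 ($1,189): 25% coinsurance on $1,189 = $297.25. Patient owes $297.25 (running OOP $4,047.75). Insurer: $1,189 − $297.25 = $891.75.
Claim 3 ($2,450): 25% coinsurance on $2,450 = $612.50. That would push OOP to $4,660.25, over the $4,500 cap, so patient pays $4,500 − $4,047.75 = $452.25. Insurer: $2,450 − $452.25 = $1,997.75.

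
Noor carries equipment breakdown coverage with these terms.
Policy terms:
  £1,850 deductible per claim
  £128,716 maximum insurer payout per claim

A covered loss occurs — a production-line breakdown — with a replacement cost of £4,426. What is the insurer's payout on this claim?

Less the £1,850 deductible: £4,426 − £1,850 = £2,576.
That's under the £128,716 cap, so the insurer reimburses the full £2,576.

£2,576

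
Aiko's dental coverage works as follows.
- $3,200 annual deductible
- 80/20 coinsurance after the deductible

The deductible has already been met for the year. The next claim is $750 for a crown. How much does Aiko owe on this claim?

$150

With the deductible met, the entire $750 is subject to coinsurance.
Coinsurance: $750 × 20% = $150.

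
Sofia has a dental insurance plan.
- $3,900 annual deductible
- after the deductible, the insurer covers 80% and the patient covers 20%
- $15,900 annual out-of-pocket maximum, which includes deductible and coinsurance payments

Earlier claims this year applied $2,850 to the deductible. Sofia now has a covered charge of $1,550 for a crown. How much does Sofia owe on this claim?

Remaining deductible: $3,900 − $2,850 = $1,050.
The remaining $500 (= $1,550 − $1,050) moves to coinsurance.
20% of $500 = $100 falls to the patient.
So the patient owes $1,050 + $100 = $1,150 before any cap.
Cumulative spending $2,850 + $1,150 = $4,000 stays under the $15,900 maximum.

$1,150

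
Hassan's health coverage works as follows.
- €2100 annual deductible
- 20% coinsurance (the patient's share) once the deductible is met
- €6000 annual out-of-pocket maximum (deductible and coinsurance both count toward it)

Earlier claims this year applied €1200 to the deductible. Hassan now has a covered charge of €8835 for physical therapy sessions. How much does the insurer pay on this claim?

Deductible still to meet: €2100 − €1200 = €900.
The remaining €7935 (= €8835 − €900) moves to coinsurance.
20% of €7935 = €1587 falls to the patient.
So the patient owes €900 + €1587 = €2487 before any cap.
Total out-of-pocket so far would be €1200 + €2487 = €3687, below the €6000 cap — no reduction.
The plan picks up €8835 − €2487 = €6348.

€6348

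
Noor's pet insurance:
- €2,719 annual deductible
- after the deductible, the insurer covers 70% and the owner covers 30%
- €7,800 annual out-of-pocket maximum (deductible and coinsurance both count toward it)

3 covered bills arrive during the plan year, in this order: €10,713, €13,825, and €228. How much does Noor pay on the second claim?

Claim 1 (€10,713): deductible takes €2,719, €7,994 remains; owner's 30% is €2,398.20. Owner pays €5,117.20; OOP now €5,117.20.
Claim 2 (€13,825): deductible already satisfied, so owner's share is 30% × €13,825 = €4,147.50. That would push OOP to €9,264.70, over the €7,800 cap, so owner pays €7,800 − €5,117.20 = €2,682.80.

€2,682.80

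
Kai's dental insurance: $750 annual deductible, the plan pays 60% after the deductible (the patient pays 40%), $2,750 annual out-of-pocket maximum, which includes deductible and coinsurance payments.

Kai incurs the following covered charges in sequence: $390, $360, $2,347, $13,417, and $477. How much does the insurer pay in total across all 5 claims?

$14,241

Claim 1 — $390: fully absorbed by the deductible. Patient owes $390 (running OOP $390). Plan pays $390 − $390 = $0.
Claim 2 — $360: entire amount goes to the deductible. Patient pays $360; OOP now $750. Insurer: $360 − $360 = $0.
Claim 3 — $2,347: deductible already satisfied, so patient's share is 40% × $2,347 = $938.80. Patient owes $938.80 (running OOP $1,688.80). Insurer: $2,347 − $938.80 = $1,408.20.
Claim 4 — $13,417: deductible met; 40% of $13,417 = $5,366.80. Adding that to $1,688.80 gives $7,055.60, past the $2,750 cap; patient pays only $2,750 − $1,688.80 = $1,061.20. Insurer: $13,417 − $1,061.20 = $12,355.80.
Claim 5 — $477: 40% coinsurance on $477 = $190.80. That would push OOP to $2,940.80, over the $2,750 cap, so patient pays $2,750 − $2,750 = $0. Plan pays $477 − $0 = $477.
Insurer total: $0 + $0 + $1,408.20 + $12,355.80 + $477 = $14,241.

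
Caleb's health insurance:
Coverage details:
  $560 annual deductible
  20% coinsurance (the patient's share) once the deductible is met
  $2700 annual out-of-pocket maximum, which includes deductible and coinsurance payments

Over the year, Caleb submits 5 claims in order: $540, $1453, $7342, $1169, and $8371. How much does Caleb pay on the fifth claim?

$151.20

Claim 1 ($540): all of it applies to the deductible. Patient owes $540 (running OOP $540).
Claim 2 ($1453): $20 finishes the deductible; $1433 goes to coinsurance; patient's 20% is $286.60. Cost to patient: $306.60. OOP to date $846.60.
Claim 3 ($7342): deductible already satisfied, so patient's share is 20% × $7342 = $1468.40. Patient owes $1468.40 (running OOP $2315).
Claim 4 ($1169): 20% coinsurance on $1169 = $233.80. Patient owes $233.80 (running OOP $2548.80).
Claim 5 ($8371): deductible already satisfied, so patient's share is 20% × $8371 = $1674.20. Adding that to $2548.80 gives $4223, past the $2700 cap; patient pays only $2700 − $2548.80 = $151.20.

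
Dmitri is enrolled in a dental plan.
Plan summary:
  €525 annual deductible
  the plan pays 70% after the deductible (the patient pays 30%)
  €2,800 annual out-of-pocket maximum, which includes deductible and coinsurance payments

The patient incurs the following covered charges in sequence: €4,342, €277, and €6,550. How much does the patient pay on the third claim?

Claim 1 — €4,342: deductible takes €525, €3,817 remains; coinsurance €3,817 × 30% = €1,145.10. Cost to patient: €1,670.10. OOP to date €1,670.10.
Claim 2 — €277: deductible already satisfied, so patient's share is 30% × €277 = €83.10. Patient pays €83.10; OOP now €1,753.20.
Claim 3 — €6,550: deductible met; 30% of €6,550 = €1,965. Adding that to €1,753.20 gives €3,718.20, past the €2,800 cap; patient pays only €2,800 − €1,753.20 = €1,046.80.

€1,046.80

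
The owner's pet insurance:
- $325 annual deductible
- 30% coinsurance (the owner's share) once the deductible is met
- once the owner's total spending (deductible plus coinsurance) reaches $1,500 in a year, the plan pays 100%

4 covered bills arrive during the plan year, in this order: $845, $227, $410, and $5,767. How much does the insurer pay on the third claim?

$287

Claim 1 ($845): $325 finishes the deductible; $520 goes to coinsurance; coinsurance $520 × 30% = $156. Owner owes $481 (running OOP $481). Insurer: $845 − $481 = $364.
Claim 2 ($227): 30% coinsurance on $227 = $68.10. Cost to owner: $68.10. OOP to date $549.10. Insurer: $227 − $68.10 = $158.90.
Claim 3 ($410): 30% coinsurance on $410 = $123. Owner owes $123 (running OOP $672.10). Insurer: $410 − $123 = $287.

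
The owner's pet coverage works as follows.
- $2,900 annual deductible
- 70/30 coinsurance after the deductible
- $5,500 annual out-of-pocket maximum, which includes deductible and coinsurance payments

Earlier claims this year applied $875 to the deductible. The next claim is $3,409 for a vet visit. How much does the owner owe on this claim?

$875 of the $2,900 deductible is already met, leaving $2,025.
The remaining $1,384 (= $3,409 − $2,025) moves to coinsurance.
30% of $1,384 = $415.20 falls to the owner.
Owner responsibility before any cap: $2,025 + $415.20 = $2,440.20.
Cumulative spending $875 + $2,440.20 = $3,315.20 stays under the $5,500 maximum.

$2,440.20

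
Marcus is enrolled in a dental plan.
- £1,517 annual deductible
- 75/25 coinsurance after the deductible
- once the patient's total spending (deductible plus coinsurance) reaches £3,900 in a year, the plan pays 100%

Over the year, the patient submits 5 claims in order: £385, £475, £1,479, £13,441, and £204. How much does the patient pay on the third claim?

#1 (£385): all of it applies to the deductible. Cost to patient: £385. OOP to date £385.
#2 (£475): all of it applies to the deductible. Cost to patient: £475. OOP to date £860.
#3 (£1,479): deductible takes £657, £822 remains; patient's 25% is £205.50. Patient pays £862.50; OOP now £1,722.50.

£862.50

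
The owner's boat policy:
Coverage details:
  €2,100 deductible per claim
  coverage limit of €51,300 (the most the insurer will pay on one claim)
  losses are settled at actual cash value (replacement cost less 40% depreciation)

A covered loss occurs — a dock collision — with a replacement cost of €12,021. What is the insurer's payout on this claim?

€5,112.60

At 40% depreciation, ACV = €12,021 − €4,808.40 = €7,212.60.
Less the €2,100 deductible: €7,212.60 − €2,100 = €5,112.60.
€5,112.60 ≤ €51,300, so the limit doesn't bind; insurer pays €5,112.60.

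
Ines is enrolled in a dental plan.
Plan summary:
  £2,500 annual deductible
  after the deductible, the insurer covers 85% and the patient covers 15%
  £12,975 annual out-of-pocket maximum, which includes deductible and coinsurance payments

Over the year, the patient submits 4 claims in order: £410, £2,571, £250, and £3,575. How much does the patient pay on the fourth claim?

£536.25

Claim 1 — £410: all of it applies to the deductible. Patient pays £410; OOP now £410.
Claim 2 — £2,571: deductible takes £2,090, £481 remains; 15% of £481 = £72.15. Patient pays £2,162.15; OOP now £2,572.15.
Claim 3 — £250: 15% coinsurance on £250 = £37.50. Cost to patient: £37.50. OOP to date £2,609.65.
Claim 4 — £3,575: deductible met; 15% of £3,575 = £536.25. Patient owes £536.25 (running OOP £3,145.90).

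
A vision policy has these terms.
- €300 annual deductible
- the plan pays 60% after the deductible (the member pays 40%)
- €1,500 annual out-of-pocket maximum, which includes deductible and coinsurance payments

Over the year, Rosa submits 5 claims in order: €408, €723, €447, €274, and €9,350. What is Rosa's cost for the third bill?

Claim 1 (€408): €300 finishes the deductible; €108 goes to coinsurance; coinsurance €108 × 40% = €43.20. Cost to member: €343.20. OOP to date €343.20.
Claim 2 (€723): deductible already satisfied, so member's share is 40% × €723 = €289.20. Member pays €289.20; OOP now €632.40.
Claim 3 (€447): deductible met; 40% of €447 = €178.80. Cost to member: €178.80. OOP to date €811.20.

€178.80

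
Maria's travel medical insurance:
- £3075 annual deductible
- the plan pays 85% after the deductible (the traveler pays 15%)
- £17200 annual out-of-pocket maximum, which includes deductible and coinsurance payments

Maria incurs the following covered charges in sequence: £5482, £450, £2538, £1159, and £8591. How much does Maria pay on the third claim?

Claim 1 — £5482: deductible takes £3075, £2407 remains; 15% of £2407 = £361.05. Traveler pays £3436.05; OOP now £3436.05.
Claim 2 — £450: deductible already satisfied, so traveler's share is 15% × £450 = £67.50. Traveler owes £67.50 (running OOP £3503.55).
Claim 3 — £2538: deductible met; 15% of £2538 = £380.70. Traveler pays £380.70; OOP now £3884.25.

£380.70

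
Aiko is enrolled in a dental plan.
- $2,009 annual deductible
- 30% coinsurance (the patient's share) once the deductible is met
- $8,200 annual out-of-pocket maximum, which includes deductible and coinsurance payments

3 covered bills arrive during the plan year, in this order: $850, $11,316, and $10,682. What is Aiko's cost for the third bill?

Claim 1 ($850): entire amount goes to the deductible. Patient pays $850; OOP now $850.
Claim 2 ($11,316): $1,159 to deductible, leaving $10,157; patient's 30% is $3,047.10. Cost to patient: $4,206.10. OOP to date $5,056.10.
Claim 3 ($10,682): 30% coinsurance on $10,682 = $3,204.60. Adding that to $5,056.10 gives $8,260.70, past the $8,200 cap; patient pays only $8,200 − $5,056.10 = $3,143.90.

$3,143.90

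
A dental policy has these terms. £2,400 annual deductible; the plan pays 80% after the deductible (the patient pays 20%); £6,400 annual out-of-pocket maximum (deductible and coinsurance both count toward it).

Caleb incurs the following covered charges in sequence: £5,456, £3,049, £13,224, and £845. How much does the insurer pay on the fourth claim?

#1 (£5,456): £2,400 to deductible, leaving £3,056; 20% of £3,056 = £611.20. Patient pays £3,011.20; OOP now £3,011.20. Insurer: £5,456 − £3,011.20 = £2,444.80.
#2 (£3,049): 20% coinsurance on £3,049 = £609.80. Patient pays £609.80; OOP now £3,621. Insurer: £3,049 − £609.80 = £2,439.20.
#3 (£13,224): 20% coinsurance on £13,224 = £2,644.80. Patient pays £2,644.80; OOP now £6,265.80. Plan pays £13,224 − £2,644.80 = £10,579.20.
#4 (£845): 20% coinsurance on £845 = £169. Adding that to £6,265.80 gives £6,434.80, past the £6,400 cap; patient pays only £6,400 − £6,265.80 = £134.20. Plan pays £845 − £134.20 = £710.80.

£710.80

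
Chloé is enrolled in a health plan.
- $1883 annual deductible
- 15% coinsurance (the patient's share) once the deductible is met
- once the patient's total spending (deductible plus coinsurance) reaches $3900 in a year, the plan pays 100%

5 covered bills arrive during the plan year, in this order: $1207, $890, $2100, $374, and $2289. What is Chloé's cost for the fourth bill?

Bill 1, $1207: fully absorbed by the deductible. Patient pays $1207; OOP now $1207.
Bill 2, $890: deductible takes $676, $214 remains; 15% of $214 = $32.10. Patient pays $708.10; OOP now $1915.10.
Bill 3, $2100: 15% coinsurance on $2100 = $315. Cost to patient: $315. OOP to date $2230.10.
Bill 4, $374: 15% coinsurance on $374 = $56.10. Cost to patient: $56.10. OOP to date $2286.20.

$56.10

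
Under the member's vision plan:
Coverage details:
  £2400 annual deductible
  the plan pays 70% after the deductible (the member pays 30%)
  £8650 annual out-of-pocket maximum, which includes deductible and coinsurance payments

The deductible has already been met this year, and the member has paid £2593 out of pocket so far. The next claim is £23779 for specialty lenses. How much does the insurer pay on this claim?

£17722

With the deductible met, the entire £23779 is subject to coinsurance.
30% of £23779 = £7133.70 falls to the member.
Adding £7133.70 to the £2593 already spent would give £9726.70, which exceeds the £8650 cap; the member pays just £8650 − £2593 = £6057.
The plan picks up £23779 − £6057 = £17722.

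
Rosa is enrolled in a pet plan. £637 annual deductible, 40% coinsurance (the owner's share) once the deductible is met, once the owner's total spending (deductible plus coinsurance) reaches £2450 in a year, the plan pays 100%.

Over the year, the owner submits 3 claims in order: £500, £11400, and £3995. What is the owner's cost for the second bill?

£1950

Claim 1 (£500): entire amount goes to the deductible. Owner pays £500; OOP now £500.
Claim 2 (£11400): £137 to deductible, leaving £11263; 40% of £11263 = £4505.20. Together that's £137 + £4505.20 = £4642.20. OOP would hit £5142.20 > £2450, so the cap limits the owner to £2450 − £500 = £1950.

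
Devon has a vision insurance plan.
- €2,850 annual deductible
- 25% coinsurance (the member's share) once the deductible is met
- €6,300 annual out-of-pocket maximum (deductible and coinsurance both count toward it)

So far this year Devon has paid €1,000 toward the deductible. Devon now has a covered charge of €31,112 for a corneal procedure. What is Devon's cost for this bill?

€1,000 of the €2,850 deductible is already met, leaving €1,850.
After the €1,850 deductible portion, €31,112 − €1,850 = €29,262 is subject to coinsurance.
Member's 25% share of €29,262 is €7,315.50.
That puts the member's cost at €1,850 + €7,315.50 = €9,165.50 before any cap.
Year-to-date out-of-pocket would reach €1,000 + €9,165.50 = €10,165.50, above the €6,300 maximum, so the member pays only €6,300 − €1,000 = €5,300.

€5,300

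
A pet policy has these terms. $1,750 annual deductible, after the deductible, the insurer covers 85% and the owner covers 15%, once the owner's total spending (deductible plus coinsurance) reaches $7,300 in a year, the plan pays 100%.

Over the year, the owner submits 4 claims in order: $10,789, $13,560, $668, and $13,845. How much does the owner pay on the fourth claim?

$2,059.95

#1 ($10,789): $1,750 finishes the deductible; $9,039 goes to coinsurance; 15% of $9,039 = $1,355.85. Owner owes $3,105.85 (running OOP $3,105.85).
#2 ($13,560): 15% coinsurance on $13,560 = $2,034. Cost to owner: $2,034. OOP to date $5,139.85.
#3 ($668): 15% coinsurance on $668 = $100.20. Owner pays $100.20; OOP now $5,240.05.
#4 ($13,845): 15% coinsurance on $13,845 = $2,076.75. OOP would hit $7,316.80 > $7,300, so the cap limits the owner to $7,300 − $5,240.05 = $2,059.95.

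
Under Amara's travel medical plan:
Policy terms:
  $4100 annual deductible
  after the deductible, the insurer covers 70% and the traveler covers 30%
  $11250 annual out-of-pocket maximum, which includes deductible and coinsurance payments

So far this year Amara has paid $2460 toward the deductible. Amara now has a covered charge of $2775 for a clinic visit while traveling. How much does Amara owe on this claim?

Remaining deductible: $4100 − $2460 = $1640.
The remaining $1135 (= $2775 − $1640) moves to coinsurance.
Traveler's 30% share of $1135 is $340.50.
Traveler responsibility before any cap: $1640 + $340.50 = $1980.50.
Total out-of-pocket so far would be $2460 + $1980.50 = $4440.50, below the $11250 cap — no reduction.

$1980.50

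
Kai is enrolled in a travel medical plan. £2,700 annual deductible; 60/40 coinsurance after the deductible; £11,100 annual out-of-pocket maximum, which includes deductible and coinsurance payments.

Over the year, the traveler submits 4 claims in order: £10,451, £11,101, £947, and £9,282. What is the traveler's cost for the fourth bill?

#1 (£10,451): deductible takes £2,700, £7,751 remains; traveler's 40% is £3,100.40. Traveler owes £5,800.40 (running OOP £5,800.40).
#2 (£11,101): deductible already satisfied, so traveler's share is 40% × £11,101 = £4,440.40. Traveler pays £4,440.40; OOP now £10,240.80.
#3 (£947): 40% coinsurance on £947 = £378.80. Cost to traveler: £378.80. OOP to date £10,619.60.
#4 (£9,282): deductible already satisfied, so traveler's share is 40% × £9,282 = £3,712.80. OOP would hit £14,332.40 > £11,100, so the cap limits the traveler to £11,100 − £10,619.60 = £480.40.

£480.40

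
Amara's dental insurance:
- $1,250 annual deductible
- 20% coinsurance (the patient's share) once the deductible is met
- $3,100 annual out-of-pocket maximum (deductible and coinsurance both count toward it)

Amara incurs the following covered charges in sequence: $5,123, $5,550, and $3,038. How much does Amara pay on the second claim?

Bill 1, $5,123: $1,250 to deductible, leaving $3,873; coinsurance $3,873 × 20% = $774.60. Patient pays $2,024.60; OOP now $2,024.60.
Bill 2, $5,550: deductible met; 20% of $5,550 = $1,110. Adding that to $2,024.60 gives $3,134.60, past the $3,100 cap; patient pays only $3,100 − $2,024.60 = $1,075.40.

$1,075.40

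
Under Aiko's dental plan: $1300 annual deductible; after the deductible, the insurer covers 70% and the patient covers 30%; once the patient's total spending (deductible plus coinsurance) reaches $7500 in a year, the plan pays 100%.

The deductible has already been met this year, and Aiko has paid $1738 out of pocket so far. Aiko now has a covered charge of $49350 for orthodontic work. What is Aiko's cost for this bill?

The deductible is already satisfied, so the full bill goes to coinsurance.
30% of $49350 = $14805 falls to the patient.
That would bring total out-of-pocket to $16543, past the $7500 cap. The patient is capped at $7500 − $1738 = $5762 on this claim.

$5762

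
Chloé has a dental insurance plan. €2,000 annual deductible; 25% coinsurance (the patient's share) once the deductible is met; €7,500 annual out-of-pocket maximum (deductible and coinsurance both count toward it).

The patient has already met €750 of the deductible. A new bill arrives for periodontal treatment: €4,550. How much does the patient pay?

Remaining deductible: €2,000 − €750 = €1,250.
After the €1,250 deductible portion, €4,550 − €1,250 = €3,300 is subject to coinsurance.
25% of €3,300 = €825 falls to the patient.
Patient responsibility before any cap: €1,250 + €825 = €2,075.
Year-to-date out-of-pocket becomes €750 + €2,075 = €2,825, still under the €7,500 maximum, so no cap applies.

€2,075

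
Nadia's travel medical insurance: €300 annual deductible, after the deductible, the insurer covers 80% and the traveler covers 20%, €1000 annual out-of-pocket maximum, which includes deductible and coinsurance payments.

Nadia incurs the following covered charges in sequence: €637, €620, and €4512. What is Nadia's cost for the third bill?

€508.60

Claim 1 — €637: deductible takes €300, €337 remains; traveler's 20% is €67.40. Cost to traveler: €367.40. OOP to date €367.40.
Claim 2 — €620: deductible already satisfied, so traveler's share is 20% × €620 = €124. Traveler pays €124; OOP now €491.40.
Claim 3 — €4512: deductible met; 20% of €4512 = €902.40. That would push OOP to €1393.80, over the €1000 cap, so traveler pays €1000 − €491.40 = €508.60.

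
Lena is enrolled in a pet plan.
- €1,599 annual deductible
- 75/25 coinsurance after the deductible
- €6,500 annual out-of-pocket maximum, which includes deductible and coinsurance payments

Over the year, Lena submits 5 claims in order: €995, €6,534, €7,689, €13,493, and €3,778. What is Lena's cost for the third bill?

€1,922.25

Bill 1, €995: entire amount goes to the deductible. Cost to owner: €995. OOP to date €995.
Bill 2, €6,534: €604 to deductible, leaving €5,930; coinsurance €5,930 × 25% = €1,482.50. Cost to owner: €2,086.50. OOP to date €3,081.50.
Bill 3, €7,689: deductible already satisfied, so owner's share is 25% × €7,689 = €1,922.25. Owner pays €1,922.25; OOP now €5,003.75.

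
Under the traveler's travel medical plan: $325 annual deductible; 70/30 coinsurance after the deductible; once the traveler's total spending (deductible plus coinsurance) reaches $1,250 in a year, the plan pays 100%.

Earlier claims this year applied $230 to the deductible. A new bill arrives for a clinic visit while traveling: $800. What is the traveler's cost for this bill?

$306.50

Deductible still to meet: $325 − $230 = $95.
That leaves $800 − $95 = $705 for coinsurance.
Coinsurance: $705 × 30% = $211.50.
Traveler responsibility before any cap: $95 + $211.50 = $306.50.
Year-to-date out-of-pocket becomes $230 + $306.50 = $536.50, still under the $1,250 maximum, so no cap applies.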